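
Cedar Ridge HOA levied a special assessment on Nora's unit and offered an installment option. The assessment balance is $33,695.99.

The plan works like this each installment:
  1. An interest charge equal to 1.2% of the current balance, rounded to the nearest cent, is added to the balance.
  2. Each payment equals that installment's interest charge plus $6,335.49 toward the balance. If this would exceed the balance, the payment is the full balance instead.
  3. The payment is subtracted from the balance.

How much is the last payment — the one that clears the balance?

Installment 1: opening $33,695.99; interest $404.35 → $34,100.34; payment $6,739.84; balance $27,360.50
Installment 2: opening $27,360.50; interest $328.33 → $27,688.83; payment $6,663.82; balance $21,025.01
Installment 3: opening $21,025.01; interest $252.30 → $21,277.31; payment $6,587.79; balance $14,689.52
Installment 4: opening $14,689.52; interest $176.27 → $14,865.79; payment $6,511.76; balance $8,354.03
Installment 5: opening $8,354.03; interest $100.25 → $8,454.28; payment $6,435.74; balance $2,018.54
Installment 6: opening $2,018.54; interest $24.22 → $2,042.76; payment $2,042.76; balance $0.00

$2,042.76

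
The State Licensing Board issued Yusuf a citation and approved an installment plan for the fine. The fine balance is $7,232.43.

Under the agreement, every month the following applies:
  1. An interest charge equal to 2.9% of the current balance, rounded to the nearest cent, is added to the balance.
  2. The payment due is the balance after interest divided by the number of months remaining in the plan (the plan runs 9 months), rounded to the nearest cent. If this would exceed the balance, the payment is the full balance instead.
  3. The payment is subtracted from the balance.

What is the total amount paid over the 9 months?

Month 1: $7,232.43 +$209.74 interest = $7,442.17; pay $826.91 → $6,615.26
Month 2: $6,615.26 +$191.84 interest = $6,807.10; pay $850.89 → $5,956.21
Month 3: $5,956.21 +$172.73 interest = $6,128.94; pay $875.56 → $5,253.38
Month 4: $5,253.38 +$152.35 interest = $5,405.73; pay $900.96 → $4,504.77
Month 5: $4,504.77 +$130.64 interest = $4,635.41; pay $927.08 → $3,708.33
Month 6: $3,708.33 +$107.54 interest = $3,815.87; pay $953.97 → $2,861.90
Month 7: $2,861.90 +$83.00 interest = $2,944.90; pay $981.63 → $1,963.27
Month 8: $1,963.27 +$56.93 interest = $2,020.20; pay $1,010.10 → $1,010.10
Month 9: $1,010.10 +$29.29 interest = $1,039.39; pay $1,039.39 → $0.00
Total paid: $8,366.49

$8,366.49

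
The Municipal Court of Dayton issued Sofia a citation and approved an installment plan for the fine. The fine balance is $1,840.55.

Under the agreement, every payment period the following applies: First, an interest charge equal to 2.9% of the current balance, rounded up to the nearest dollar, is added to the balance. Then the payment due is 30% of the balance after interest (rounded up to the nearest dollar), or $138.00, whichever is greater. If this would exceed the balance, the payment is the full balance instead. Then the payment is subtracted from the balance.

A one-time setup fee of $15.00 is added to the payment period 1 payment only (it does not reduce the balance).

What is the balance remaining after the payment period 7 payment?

Payment period 1: opening $1,840.55; interest $54.00 → $1,894.55; payment $569.00 (+ $15.00 fee); balance $1,325.55
Payment period 2: opening $1,325.55; interest $39.00 → $1,364.55; payment $410.00; balance $954.55
Payment period 3: opening $954.55; interest $28.00 → $982.55; payment $295.00; balance $687.55
Payment period 4: opening $687.55; interest $20.00 → $707.55; payment $213.00; balance $494.55
Payment period 5: opening $494.55; interest $15.00 → $509.55; payment $153.00; balance $356.55
Payment period 6: opening $356.55; interest $11.00 → $367.55; payment $138.00; balance $229.55
Payment period 7: opening $229.55; interest $7.00 → $236.55; payment $138.00; balance $98.55

$98.55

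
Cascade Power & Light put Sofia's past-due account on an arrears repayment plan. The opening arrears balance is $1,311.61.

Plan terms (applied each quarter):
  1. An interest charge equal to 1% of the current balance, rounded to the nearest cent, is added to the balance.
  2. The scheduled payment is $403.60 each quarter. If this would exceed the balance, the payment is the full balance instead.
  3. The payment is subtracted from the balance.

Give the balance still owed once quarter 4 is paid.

Quarter 1: opening $1,311.61; interest $13.12 → $1,324.73; payment $403.60; balance $921.13
Quarter 2: opening $921.13; interest $9.21 → $930.34; payment $403.60; balance $526.74
Quarter 3: opening $526.74; interest $5.27 → $532.01; payment $403.60; balance $128.41
Quarter 4: opening $128.41; interest $1.28 → $129.69; payment $129.69; balance $0.00

$0.00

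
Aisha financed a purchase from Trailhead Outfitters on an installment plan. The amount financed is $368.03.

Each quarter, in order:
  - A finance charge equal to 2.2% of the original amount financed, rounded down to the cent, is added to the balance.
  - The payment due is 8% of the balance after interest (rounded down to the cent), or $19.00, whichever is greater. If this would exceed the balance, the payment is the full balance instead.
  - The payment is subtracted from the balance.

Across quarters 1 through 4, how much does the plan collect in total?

$110.34

Quarter 1: opening $368.03; interest $8.09 → $376.12; payment $30.08; balance $346.04
Quarter 2: opening $346.04; interest $8.09 → $354.13; payment $28.33; balance $325.80
Quarter 3: opening $325.80; interest $8.09 → $333.89; payment $26.71; balance $307.18
Quarter 4: opening $307.18; interest $8.09 → $315.27; payment $25.22; balance $290.05
Total paid: $110.34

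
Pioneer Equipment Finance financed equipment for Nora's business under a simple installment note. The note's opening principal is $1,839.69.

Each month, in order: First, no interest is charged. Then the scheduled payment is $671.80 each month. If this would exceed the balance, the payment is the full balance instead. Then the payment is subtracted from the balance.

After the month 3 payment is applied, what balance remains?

$0.00

Month 1: $1,839.69 − $671.80 → $1,167.89
Month 2: $1,167.89 − $671.80 → $496.09
Month 3: $496.09 − $496.09 → $0.00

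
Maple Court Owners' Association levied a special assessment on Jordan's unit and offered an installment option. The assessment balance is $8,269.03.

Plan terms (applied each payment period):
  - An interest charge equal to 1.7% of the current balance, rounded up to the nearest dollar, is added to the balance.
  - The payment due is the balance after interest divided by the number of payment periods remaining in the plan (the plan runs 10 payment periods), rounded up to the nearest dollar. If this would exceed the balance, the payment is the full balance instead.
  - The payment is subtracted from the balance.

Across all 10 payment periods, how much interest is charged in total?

$820.00

Payment period 1: $8,269.03 +$141.00 interest = $8,410.03; pay $842.00 → $7,568.03
Payment period 2: $7,568.03 +$129.00 interest = $7,697.03; pay $856.00 → $6,841.03
Payment period 3: $6,841.03 +$117.00 interest = $6,958.03; pay $870.00 → $6,088.03
Payment period 4: $6,088.03 +$104.00 interest = $6,192.03; pay $885.00 → $5,307.03
Payment period 5: $5,307.03 +$91.00 interest = $5,398.03; pay $900.00 → $4,498.03
Payment period 6: $4,498.03 +$77.00 interest = $4,575.03; pay $916.00 → $3,659.03
Payment period 7: $3,659.03 +$63.00 interest = $3,722.03; pay $931.00 → $2,791.03
Payment period 8: $2,791.03 +$48.00 interest = $2,839.03; pay $947.00 → $1,892.03
Payment period 9: $1,892.03 +$33.00 interest = $1,925.03; pay $963.00 → $962.03
Payment period 10: $962.03 +$17.00 interest = $979.03; pay $979.03 → $0.00
Total interest: $141.00 + $129.00 + $117.00 + $104.00 + $91.00 + $77.00 + $63.00 + $48.00 + $33.00 + $17.00 = $820.00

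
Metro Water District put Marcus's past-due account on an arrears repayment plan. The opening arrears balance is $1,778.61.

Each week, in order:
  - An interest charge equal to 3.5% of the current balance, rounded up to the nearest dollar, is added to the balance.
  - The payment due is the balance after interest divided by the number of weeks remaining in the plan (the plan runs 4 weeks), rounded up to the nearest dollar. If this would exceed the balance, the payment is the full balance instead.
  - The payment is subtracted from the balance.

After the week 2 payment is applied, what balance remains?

Week 1: $1,778.61 +$63.00 interest = $1,841.61; pay $461.00 → $1,380.61
Week 2: $1,380.61 +$49.00 interest = $1,429.61; pay $477.00 → $952.61

$952.61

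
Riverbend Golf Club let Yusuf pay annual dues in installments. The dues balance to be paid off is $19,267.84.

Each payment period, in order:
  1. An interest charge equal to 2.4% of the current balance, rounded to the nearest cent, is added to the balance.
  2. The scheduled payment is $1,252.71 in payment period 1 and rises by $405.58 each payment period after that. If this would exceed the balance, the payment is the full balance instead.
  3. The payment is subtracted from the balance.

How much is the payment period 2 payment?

$1,658.29

Payment period 1: $19,267.84 +$462.43 interest = $19,730.27; pay $1,252.71 → $18,477.56
Payment period 2: $18,477.56 +$443.46 interest = $18,921.02; pay $1,658.29 → $17,262.73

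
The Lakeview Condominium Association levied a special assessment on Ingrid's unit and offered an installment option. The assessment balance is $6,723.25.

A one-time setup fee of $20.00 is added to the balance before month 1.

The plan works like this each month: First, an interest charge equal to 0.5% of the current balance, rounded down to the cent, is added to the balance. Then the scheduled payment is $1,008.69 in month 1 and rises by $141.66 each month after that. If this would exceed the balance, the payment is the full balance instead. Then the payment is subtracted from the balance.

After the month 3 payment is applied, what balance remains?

Month 1: $6,743.25 +$33.71 interest = $6,776.96; pay $1,008.69 → $5,768.27
Month 2: $5,768.27 +$28.84 interest = $5,797.11; pay $1,150.35 → $4,646.76
Month 3: $4,646.76 +$23.23 interest = $4,669.99; pay $1,292.01 → $3,377.98

$3,377.98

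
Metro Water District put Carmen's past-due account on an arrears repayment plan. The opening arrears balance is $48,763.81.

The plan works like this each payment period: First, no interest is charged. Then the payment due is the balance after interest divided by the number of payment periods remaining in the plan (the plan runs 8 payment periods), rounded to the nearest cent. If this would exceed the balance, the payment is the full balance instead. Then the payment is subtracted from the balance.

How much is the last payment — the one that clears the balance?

Payment period 1: $48,763.81 − $6,095.48 → $42,668.33
Payment period 2: $42,668.33 − $6,095.48 → $36,572.85
Payment period 3: $36,572.85 − $6,095.48 → $30,477.37
Payment period 4: $30,477.37 − $6,095.47 → $24,381.90
Payment period 5: $24,381.90 − $6,095.48 → $18,286.42
Payment period 6: $18,286.42 − $6,095.47 → $12,190.95
Payment period 7: $12,190.95 − $6,095.48 → $6,095.47
Payment period 8: $6,095.47 − $6,095.47 → $0.00

$6,095.47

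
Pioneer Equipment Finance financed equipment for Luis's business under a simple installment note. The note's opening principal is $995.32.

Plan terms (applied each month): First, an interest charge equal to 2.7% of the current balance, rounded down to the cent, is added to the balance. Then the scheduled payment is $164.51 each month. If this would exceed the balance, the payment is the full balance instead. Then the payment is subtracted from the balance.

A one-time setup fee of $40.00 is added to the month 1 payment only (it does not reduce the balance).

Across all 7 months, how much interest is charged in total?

Month 1: opening $995.32; interest $26.87 → $1,022.19; payment $164.51 (+ $40.00 fee); balance $857.68
Month 2: opening $857.68; interest $23.15 → $880.83; payment $164.51; balance $716.32
Month 3: opening $716.32; interest $19.34 → $735.66; payment $164.51; balance $571.15
Month 4: opening $571.15; interest $15.42 → $586.57; payment $164.51; balance $422.06
Month 5: opening $422.06; interest $11.39 → $433.45; payment $164.51; balance $268.94
Month 6: opening $268.94; interest $7.26 → $276.20; payment $164.51; balance $111.69
Month 7: opening $111.69; interest $3.01 → $114.70; payment $114.70; balance $0.00
Total interest: $26.87 + $23.15 + $19.34 + $15.42 + $11.39 + $7.26 + $3.01 = $106.44

$106.44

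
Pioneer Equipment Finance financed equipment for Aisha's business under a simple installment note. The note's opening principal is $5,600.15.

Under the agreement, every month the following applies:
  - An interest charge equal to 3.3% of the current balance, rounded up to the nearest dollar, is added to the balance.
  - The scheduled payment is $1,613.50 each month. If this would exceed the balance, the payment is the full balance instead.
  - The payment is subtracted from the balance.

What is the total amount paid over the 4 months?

$6,051.15

# | Opening | Interest | Payment | End bal
1 | $5,600.15 | $185.00 | $1,613.50 | $4,171.65
2 | $4,171.65 | $138.00 | $1,613.50 | $2,696.15
3 | $2,696.15 | $89.00 | $1,613.50 | $1,171.65
4 | $1,171.65 | $39.00 | $1,210.65 | $0.00
Total paid: $6,051.15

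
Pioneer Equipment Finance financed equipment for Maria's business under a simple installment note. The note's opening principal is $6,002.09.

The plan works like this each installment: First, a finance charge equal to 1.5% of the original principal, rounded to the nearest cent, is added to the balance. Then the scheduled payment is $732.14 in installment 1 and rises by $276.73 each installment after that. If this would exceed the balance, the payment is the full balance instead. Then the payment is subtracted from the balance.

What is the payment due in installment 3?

$1,285.60

Installment 1: $6,002.09 +$90.03 interest = $6,092.12; pay $732.14 → $5,359.98
Installment 2: $5,359.98 +$90.03 interest = $5,450.01; pay $1,008.87 → $4,441.14
Installment 3: $4,441.14 +$90.03 interest = $4,531.17; pay $1,285.60 → $3,245.57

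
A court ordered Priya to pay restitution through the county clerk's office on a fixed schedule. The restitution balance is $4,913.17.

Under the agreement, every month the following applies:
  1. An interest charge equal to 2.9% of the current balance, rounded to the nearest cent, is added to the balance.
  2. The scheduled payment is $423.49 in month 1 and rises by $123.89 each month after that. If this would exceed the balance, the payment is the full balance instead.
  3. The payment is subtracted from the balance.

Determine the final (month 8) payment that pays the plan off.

$36.33

Month 1: $4,913.17 +$142.48 interest = $5,055.65; pay $423.49 → $4,632.16
Month 2: $4,632.16 +$134.33 interest = $4,766.49; pay $547.38 → $4,219.11
Month 3: $4,219.11 +$122.35 interest = $4,341.46; pay $671.27 → $3,670.19
Month 4: $3,670.19 +$106.44 interest = $3,776.63; pay $795.16 → $2,981.47
Month 5: $2,981.47 +$86.46 interest = $3,067.93; pay $919.05 → $2,148.88
Month 6: $2,148.88 +$62.32 interest = $2,211.20; pay $1,042.94 → $1,168.26
Month 7: $1,168.26 +$33.88 interest = $1,202.14; pay $1,166.83 → $35.31
Month 8: $35.31 +$1.02 interest = $36.33; pay $36.33 → $0.00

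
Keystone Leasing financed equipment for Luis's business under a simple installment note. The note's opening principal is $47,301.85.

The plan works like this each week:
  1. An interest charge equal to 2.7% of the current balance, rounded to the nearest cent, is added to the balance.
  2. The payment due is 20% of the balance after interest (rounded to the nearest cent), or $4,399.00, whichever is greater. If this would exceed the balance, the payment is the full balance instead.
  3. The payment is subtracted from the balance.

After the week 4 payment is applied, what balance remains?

Week 1: opening $47,301.85; interest $1,277.15 → $48,579.00; payment $9,715.80; balance $38,863.20
Week 2: opening $38,863.20; interest $1,049.31 → $39,912.51; payment $7,982.50; balance $31,930.01
Week 3: opening $31,930.01; interest $862.11 → $32,792.12; payment $6,558.42; balance $26,233.70
Week 4: opening $26,233.70; interest $708.31 → $26,942.01; payment $5,388.40; balance $21,553.61

$21,553.61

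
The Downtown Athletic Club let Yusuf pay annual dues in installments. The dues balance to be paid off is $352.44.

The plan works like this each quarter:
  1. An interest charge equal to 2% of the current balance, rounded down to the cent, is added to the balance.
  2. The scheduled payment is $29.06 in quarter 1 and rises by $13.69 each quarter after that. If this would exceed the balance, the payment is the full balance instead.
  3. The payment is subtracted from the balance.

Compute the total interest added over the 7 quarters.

$29.96

# | Opening | Interest | Payment | End bal
1 | $352.44 | $7.04 | $29.06 | $330.42
2 | $330.42 | $6.60 | $42.75 | $294.27
3 | $294.27 | $5.88 | $56.44 | $243.71
4 | $243.71 | $4.87 | $70.13 | $178.45
5 | $178.45 | $3.56 | $83.82 | $98.19
6 | $98.19 | $1.96 | $97.51 | $2.64
7 | $2.64 | $0.05 | $2.69 | $0.00
Total interest: $7.04 + $6.60 + $5.88 + $4.87 + $3.56 + $1.96 + $0.05 = $29.96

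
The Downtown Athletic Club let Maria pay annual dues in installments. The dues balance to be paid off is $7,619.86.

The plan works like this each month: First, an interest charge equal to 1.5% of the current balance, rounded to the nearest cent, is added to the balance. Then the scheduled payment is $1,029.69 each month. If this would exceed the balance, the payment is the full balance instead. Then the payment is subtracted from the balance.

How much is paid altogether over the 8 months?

$8,138.03

# | Opening | Interest | Payment | End bal
1 | $7,619.86 | $114.30 | $1,029.69 | $6,704.47
2 | $6,704.47 | $100.57 | $1,029.69 | $5,775.35
3 | $5,775.35 | $86.63 | $1,029.69 | $4,832.29
4 | $4,832.29 | $72.48 | $1,029.69 | $3,875.08
5 | $3,875.08 | $58.13 | $1,029.69 | $2,903.52
6 | $2,903.52 | $43.55 | $1,029.69 | $1,917.38
7 | $1,917.38 | $28.76 | $1,029.69 | $916.45
8 | $916.45 | $13.75 | $930.20 | $0.00
Total paid: $8,138.03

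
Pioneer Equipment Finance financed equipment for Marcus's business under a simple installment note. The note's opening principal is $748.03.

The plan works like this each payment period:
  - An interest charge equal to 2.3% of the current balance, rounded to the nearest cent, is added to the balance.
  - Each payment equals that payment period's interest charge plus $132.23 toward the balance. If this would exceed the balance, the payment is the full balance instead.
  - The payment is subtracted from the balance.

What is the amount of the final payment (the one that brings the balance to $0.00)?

Payment period 1: $748.03 +$17.20 interest = $765.23; pay $149.43 → $615.80
Payment period 2: $615.80 +$14.16 interest = $629.96; pay $146.39 → $483.57
Payment period 3: $483.57 +$11.12 interest = $494.69; pay $143.35 → $351.34
Payment period 4: $351.34 +$8.08 interest = $359.42; pay $140.31 → $219.11
Payment period 5: $219.11 +$5.04 interest = $224.15; pay $137.27 → $86.88
Payment period 6: $86.88 +$2.00 interest = $88.88; pay $88.88 → $0.00

$88.88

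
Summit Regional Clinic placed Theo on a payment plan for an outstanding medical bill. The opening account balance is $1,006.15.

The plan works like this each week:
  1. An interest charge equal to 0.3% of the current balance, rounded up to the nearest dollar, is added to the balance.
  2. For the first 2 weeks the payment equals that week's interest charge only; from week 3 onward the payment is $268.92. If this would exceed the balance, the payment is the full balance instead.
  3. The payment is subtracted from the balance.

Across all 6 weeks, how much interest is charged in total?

$18.00

Week 1: opening $1,006.15; interest $4.00 → $1,010.15; payment $4.00; balance $1,006.15
Week 2: opening $1,006.15; interest $4.00 → $1,010.15; payment $4.00; balance $1,006.15
Week 3: opening $1,006.15; interest $4.00 → $1,010.15; payment $268.92; balance $741.23
Week 4: opening $741.23; interest $3.00 → $744.23; payment $268.92; balance $475.31
Week 5: opening $475.31; interest $2.00 → $477.31; payment $268.92; balance $208.39
Week 6: opening $208.39; interest $1.00 → $209.39; payment $209.39; balance $0.00
Total interest: $4.00 + $4.00 + $4.00 + $3.00 + $2.00 + $1.00 = $18.00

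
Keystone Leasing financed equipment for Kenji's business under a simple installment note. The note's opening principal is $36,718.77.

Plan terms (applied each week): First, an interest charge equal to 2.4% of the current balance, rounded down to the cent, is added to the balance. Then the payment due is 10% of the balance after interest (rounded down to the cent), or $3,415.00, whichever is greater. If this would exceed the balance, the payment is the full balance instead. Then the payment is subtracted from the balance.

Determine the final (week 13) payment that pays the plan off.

$1,484.46

# | Opening | Interest | Payment | End bal
1 | $36,718.77 | $881.25 | $3,760.00 | $33,840.02
2 | $33,840.02 | $812.16 | $3,465.21 | $31,186.97
3 | $31,186.97 | $748.48 | $3,415.00 | $28,520.45
4 | $28,520.45 | $684.49 | $3,415.00 | $25,789.94
5 | $25,789.94 | $618.95 | $3,415.00 | $22,993.89
6 | $22,993.89 | $551.85 | $3,415.00 | $20,130.74
7 | $20,130.74 | $483.13 | $3,415.00 | $17,198.87
8 | $17,198.87 | $412.77 | $3,415.00 | $14,196.64
9 | $14,196.64 | $340.71 | $3,415.00 | $11,122.35
10 | $11,122.35 | $266.93 | $3,415.00 | $7,974.28
11 | $7,974.28 | $191.38 | $3,415.00 | $4,750.66
12 | $4,750.66 | $114.01 | $3,415.00 | $1,449.67
13 | $1,449.67 | $34.79 | $1,484.46 | $0.00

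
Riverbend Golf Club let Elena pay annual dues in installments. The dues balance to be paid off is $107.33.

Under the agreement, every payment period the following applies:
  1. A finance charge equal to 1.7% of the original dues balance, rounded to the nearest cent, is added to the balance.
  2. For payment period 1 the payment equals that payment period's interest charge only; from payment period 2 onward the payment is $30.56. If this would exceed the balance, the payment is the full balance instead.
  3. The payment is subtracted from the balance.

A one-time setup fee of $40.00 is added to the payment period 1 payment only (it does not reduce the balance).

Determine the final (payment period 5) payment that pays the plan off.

$22.93

Payment period 1: opening $107.33; interest $1.82 → $109.15; payment $1.82 (+ $40.00 fee); balance $107.33
Payment period 2: opening $107.33; interest $1.82 → $109.15; payment $30.56; balance $78.59
Payment period 3: opening $78.59; interest $1.82 → $80.41; payment $30.56; balance $49.85
Payment period 4: opening $49.85; interest $1.82 → $51.67; payment $30.56; balance $21.11
Payment period 5: opening $21.11; interest $1.82 → $22.93; payment $22.93; balance $0.00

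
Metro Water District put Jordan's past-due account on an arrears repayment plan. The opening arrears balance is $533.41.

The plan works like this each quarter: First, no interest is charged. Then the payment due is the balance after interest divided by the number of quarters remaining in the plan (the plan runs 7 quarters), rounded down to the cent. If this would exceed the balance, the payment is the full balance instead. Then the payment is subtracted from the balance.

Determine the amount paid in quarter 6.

# | Opening | Payment | End bal
1 | $533.41 | $76.20 | $457.21
2 | $457.21 | $76.20 | $381.01
3 | $381.01 | $76.20 | $304.81
4 | $304.81 | $76.20 | $228.61
5 | $228.61 | $76.20 | $152.41
6 | $152.41 | $76.20 | $76.21

$76.20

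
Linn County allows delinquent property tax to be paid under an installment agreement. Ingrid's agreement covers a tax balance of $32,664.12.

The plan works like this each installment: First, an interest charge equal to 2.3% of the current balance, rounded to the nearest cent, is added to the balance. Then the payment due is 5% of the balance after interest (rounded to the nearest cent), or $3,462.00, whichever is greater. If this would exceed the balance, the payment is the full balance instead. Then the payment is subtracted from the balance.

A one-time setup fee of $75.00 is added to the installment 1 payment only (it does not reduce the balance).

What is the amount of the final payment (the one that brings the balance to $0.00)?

$2,631.22

Installment 1: opening $32,664.12; interest $751.27 → $33,415.39; payment $3,462.00 (+ $75.00 fee); balance $29,953.39
Installment 2: opening $29,953.39; interest $688.93 → $30,642.32; payment $3,462.00; balance $27,180.32
Installment 3: opening $27,180.32; interest $625.15 → $27,805.47; payment $3,462.00; balance $24,343.47
Installment 4: opening $24,343.47; interest $559.90 → $24,903.37; payment $3,462.00; balance $21,441.37
Installment 5: opening $21,441.37; interest $493.15 → $21,934.52; payment $3,462.00; balance $18,472.52
Installment 6: opening $18,472.52; interest $424.87 → $18,897.39; payment $3,462.00; balance $15,435.39
Installment 7: opening $15,435.39; interest $355.01 → $15,790.40; payment $3,462.00; balance $12,328.40
Installment 8: opening $12,328.40; interest $283.55 → $12,611.95; payment $3,462.00; balance $9,149.95
Installment 9: opening $9,149.95; interest $210.45 → $9,360.40; payment $3,462.00; balance $5,898.40
Installment 10: opening $5,898.40; interest $135.66 → $6,034.06; payment $3,462.00; balance $2,572.06
Installment 11: opening $2,572.06; interest $59.16 → $2,631.22; payment $2,631.22; balance $0.00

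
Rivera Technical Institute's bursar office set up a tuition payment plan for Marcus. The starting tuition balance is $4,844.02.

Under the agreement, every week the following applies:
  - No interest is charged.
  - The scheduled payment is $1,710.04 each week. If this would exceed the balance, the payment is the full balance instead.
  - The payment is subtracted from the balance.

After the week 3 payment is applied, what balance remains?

$0.00

Week 1: opening $4,844.02; payment $1,710.04; balance $3,133.98
Week 2: opening $3,133.98; payment $1,710.04; balance $1,423.94
Week 3: opening $1,423.94; payment $1,423.94; balance $0.00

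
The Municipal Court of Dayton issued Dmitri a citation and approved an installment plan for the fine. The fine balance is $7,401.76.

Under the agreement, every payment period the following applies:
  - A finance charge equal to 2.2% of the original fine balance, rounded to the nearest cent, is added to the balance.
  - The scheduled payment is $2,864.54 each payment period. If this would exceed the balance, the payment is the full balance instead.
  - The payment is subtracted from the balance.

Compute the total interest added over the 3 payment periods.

Payment period 1: $7,401.76 +$162.84 interest = $7,564.60; pay $2,864.54 → $4,700.06
Payment period 2: $4,700.06 +$162.84 interest = $4,862.90; pay $2,864.54 → $1,998.36
Payment period 3: $1,998.36 +$162.84 interest = $2,161.20; pay $2,161.20 → $0.00
Total interest: $162.84 + $162.84 + $162.84 = $488.52

$488.52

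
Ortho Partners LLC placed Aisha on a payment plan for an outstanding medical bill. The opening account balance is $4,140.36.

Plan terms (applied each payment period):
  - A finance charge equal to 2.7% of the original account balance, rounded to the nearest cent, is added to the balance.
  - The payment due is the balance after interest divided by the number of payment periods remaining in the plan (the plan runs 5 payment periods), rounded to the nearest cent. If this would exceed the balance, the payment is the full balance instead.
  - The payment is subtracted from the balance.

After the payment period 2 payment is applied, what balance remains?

Payment period 1: opening $4,140.36; interest $111.79 → $4,252.15; payment $850.43; balance $3,401.72
Payment period 2: opening $3,401.72; interest $111.79 → $3,513.51; payment $878.38; balance $2,635.13

$2,635.13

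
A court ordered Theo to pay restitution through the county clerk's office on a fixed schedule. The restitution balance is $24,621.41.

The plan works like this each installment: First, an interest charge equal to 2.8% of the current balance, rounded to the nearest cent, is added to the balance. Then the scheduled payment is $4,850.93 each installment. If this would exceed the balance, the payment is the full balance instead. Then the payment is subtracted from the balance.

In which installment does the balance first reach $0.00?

6

Installment 1: opening $24,621.41; interest $689.40 → $25,310.81; payment $4,850.93; balance $20,459.88
Installment 2: opening $20,459.88; interest $572.88 → $21,032.76; payment $4,850.93; balance $16,181.83
Installment 3: opening $16,181.83; interest $453.09 → $16,634.92; payment $4,850.93; balance $11,783.99
Installment 4: opening $11,783.99; interest $329.95 → $12,113.94; payment $4,850.93; balance $7,263.01
Installment 5: opening $7,263.01; interest $203.36 → $7,466.37; payment $4,850.93; balance $2,615.44
Installment 6: opening $2,615.44; interest $73.23 → $2,688.67; payment $2,688.67; balance $0.00
Balance reaches $0.00 in installment 6.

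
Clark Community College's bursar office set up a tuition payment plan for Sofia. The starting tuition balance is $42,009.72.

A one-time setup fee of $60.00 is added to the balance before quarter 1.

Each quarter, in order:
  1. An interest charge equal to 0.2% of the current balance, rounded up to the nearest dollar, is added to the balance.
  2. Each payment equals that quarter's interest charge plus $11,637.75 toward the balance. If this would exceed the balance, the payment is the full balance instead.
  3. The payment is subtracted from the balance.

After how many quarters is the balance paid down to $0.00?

# | Opening | Interest | Payment | End bal
1 | $42,069.72 | $85.00 | $11,722.75 | $30,431.97
2 | $30,431.97 | $61.00 | $11,698.75 | $18,794.22
3 | $18,794.22 | $38.00 | $11,675.75 | $7,156.47
4 | $7,156.47 | $15.00 | $7,171.47 | $0.00
Balance reaches $0.00 in quarter 4.

4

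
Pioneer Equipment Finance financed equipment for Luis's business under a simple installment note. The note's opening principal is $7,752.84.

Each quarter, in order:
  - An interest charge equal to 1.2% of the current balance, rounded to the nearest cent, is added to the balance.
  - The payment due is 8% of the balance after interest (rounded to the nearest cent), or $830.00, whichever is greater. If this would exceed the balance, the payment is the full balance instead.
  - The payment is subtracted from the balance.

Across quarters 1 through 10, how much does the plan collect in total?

$8,272.20

# | Opening | Interest | Payment | End bal
1 | $7,752.84 | $93.03 | $830.00 | $7,015.87
2 | $7,015.87 | $84.19 | $830.00 | $6,270.06
3 | $6,270.06 | $75.24 | $830.00 | $5,515.30
4 | $5,515.30 | $66.18 | $830.00 | $4,751.48
5 | $4,751.48 | $57.02 | $830.00 | $3,978.50
6 | $3,978.50 | $47.74 | $830.00 | $3,196.24
7 | $3,196.24 | $38.35 | $830.00 | $2,404.59
8 | $2,404.59 | $28.86 | $830.00 | $1,603.45
9 | $1,603.45 | $19.24 | $830.00 | $792.69
10 | $792.69 | $9.51 | $802.20 | $0.00
Total paid: $8,272.20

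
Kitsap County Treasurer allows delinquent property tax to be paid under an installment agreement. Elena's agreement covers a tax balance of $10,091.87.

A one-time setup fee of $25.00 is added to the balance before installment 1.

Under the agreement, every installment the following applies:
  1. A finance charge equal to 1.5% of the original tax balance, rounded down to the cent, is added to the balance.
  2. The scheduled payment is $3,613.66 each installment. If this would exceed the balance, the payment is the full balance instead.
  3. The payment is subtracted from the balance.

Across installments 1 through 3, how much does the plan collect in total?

$10,570.98

Installment 1: $10,116.87 +$151.37 interest = $10,268.24; pay $3,613.66 → $6,654.58
Installment 2: $6,654.58 +$151.37 interest = $6,805.95; pay $3,613.66 → $3,192.29
Installment 3: $3,192.29 +$151.37 interest = $3,343.66; pay $3,343.66 → $0.00
Total paid: $10,570.98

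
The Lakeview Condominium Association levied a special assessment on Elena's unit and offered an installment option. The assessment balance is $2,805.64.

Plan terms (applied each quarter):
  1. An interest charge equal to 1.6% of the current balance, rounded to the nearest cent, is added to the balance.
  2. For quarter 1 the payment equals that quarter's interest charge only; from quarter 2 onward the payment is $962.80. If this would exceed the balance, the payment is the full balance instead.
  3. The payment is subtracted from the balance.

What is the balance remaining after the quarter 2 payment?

$1,887.73

# | Opening | Interest | Payment | End bal
1 | $2,805.64 | $44.89 | $44.89 | $2,805.64
2 | $2,805.64 | $44.89 | $962.80 | $1,887.73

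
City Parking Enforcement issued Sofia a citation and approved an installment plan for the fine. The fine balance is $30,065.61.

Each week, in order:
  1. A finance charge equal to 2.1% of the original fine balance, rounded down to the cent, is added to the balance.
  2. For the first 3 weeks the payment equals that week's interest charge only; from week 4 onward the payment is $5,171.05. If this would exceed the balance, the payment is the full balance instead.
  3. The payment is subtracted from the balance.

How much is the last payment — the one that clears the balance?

$3,458.90

Week 1: $30,065.61 +$631.37 interest = $30,696.98; pay $631.37 → $30,065.61
Week 2: $30,065.61 +$631.37 interest = $30,696.98; pay $631.37 → $30,065.61
Week 3: $30,065.61 +$631.37 interest = $30,696.98; pay $631.37 → $30,065.61
Week 4: $30,065.61 +$631.37 interest = $30,696.98; pay $5,171.05 → $25,525.93
Week 5: $25,525.93 +$631.37 interest = $26,157.30; pay $5,171.05 → $20,986.25
Week 6: $20,986.25 +$631.37 interest = $21,617.62; pay $5,171.05 → $16,446.57
Week 7: $16,446.57 +$631.37 interest = $17,077.94; pay $5,171.05 → $11,906.89
Week 8: $11,906.89 +$631.37 interest = $12,538.26; pay $5,171.05 → $7,367.21
Week 9: $7,367.21 +$631.37 interest = $7,998.58; pay $5,171.05 → $2,827.53
Week 10: $2,827.53 +$631.37 interest = $3,458.90; pay $3,458.90 → $0.00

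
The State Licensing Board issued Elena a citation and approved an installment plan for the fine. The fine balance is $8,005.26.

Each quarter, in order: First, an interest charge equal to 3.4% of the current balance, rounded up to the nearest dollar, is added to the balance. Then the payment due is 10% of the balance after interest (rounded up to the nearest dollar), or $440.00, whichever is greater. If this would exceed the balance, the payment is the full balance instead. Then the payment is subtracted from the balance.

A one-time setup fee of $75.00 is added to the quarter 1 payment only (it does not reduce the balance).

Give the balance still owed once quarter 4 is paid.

Quarter 1: $8,005.26 +$273.00 interest = $8,278.26; pay $828.00 (+ $75.00 fee) → $7,450.26
Quarter 2: $7,450.26 +$254.00 interest = $7,704.26; pay $771.00 → $6,933.26
Quarter 3: $6,933.26 +$236.00 interest = $7,169.26; pay $717.00 → $6,452.26
Quarter 4: $6,452.26 +$220.00 interest = $6,672.26; pay $668.00 → $6,004.26

$6,004.26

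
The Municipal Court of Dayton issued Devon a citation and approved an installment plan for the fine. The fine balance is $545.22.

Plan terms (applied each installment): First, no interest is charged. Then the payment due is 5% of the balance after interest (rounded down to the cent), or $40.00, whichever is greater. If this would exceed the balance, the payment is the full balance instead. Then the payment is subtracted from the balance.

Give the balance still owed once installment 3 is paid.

Installment 1: $545.22 − $40.00 → $505.22
Installment 2: $505.22 − $40.00 → $465.22
Installment 3: $465.22 − $40.00 → $425.22

$425.22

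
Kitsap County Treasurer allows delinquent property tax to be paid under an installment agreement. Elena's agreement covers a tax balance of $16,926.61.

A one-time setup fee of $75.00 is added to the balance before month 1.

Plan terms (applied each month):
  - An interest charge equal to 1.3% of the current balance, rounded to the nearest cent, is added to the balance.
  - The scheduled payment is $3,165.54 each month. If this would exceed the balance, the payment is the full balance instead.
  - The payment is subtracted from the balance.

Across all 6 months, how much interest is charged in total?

$741.90

Month 1: $17,001.61 +$221.02 interest = $17,222.63; pay $3,165.54 → $14,057.09
Month 2: $14,057.09 +$182.74 interest = $14,239.83; pay $3,165.54 → $11,074.29
Month 3: $11,074.29 +$143.97 interest = $11,218.26; pay $3,165.54 → $8,052.72
Month 4: $8,052.72 +$104.69 interest = $8,157.41; pay $3,165.54 → $4,991.87
Month 5: $4,991.87 +$64.89 interest = $5,056.76; pay $3,165.54 → $1,891.22
Month 6: $1,891.22 +$24.59 interest = $1,915.81; pay $1,915.81 → $0.00
Total interest: $221.02 + $182.74 + $143.97 + $104.69 + $64.89 + $24.59 = $741.90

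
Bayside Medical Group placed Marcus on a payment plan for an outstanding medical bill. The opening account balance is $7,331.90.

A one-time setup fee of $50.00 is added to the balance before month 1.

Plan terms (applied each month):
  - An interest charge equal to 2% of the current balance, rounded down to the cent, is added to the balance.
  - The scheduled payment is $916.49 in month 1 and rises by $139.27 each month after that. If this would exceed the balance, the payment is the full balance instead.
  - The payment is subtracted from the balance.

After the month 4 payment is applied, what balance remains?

Month 1: $7,381.90 +$147.63 interest = $7,529.53; pay $916.49 → $6,613.04
Month 2: $6,613.04 +$132.26 interest = $6,745.30; pay $1,055.76 → $5,689.54
Month 3: $5,689.54 +$113.79 interest = $5,803.33; pay $1,195.03 → $4,608.30
Month 4: $4,608.30 +$92.16 interest = $4,700.46; pay $1,334.30 → $3,366.16

$3,366.16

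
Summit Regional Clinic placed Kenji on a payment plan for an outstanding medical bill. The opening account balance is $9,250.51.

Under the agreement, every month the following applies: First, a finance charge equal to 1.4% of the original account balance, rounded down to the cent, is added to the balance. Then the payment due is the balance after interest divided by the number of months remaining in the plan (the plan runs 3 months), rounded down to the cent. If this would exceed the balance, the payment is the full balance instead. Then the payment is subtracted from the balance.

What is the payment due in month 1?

$3,126.67

Month 1: opening $9,250.51; interest $129.50 → $9,380.01; payment $3,126.67; balance $6,253.34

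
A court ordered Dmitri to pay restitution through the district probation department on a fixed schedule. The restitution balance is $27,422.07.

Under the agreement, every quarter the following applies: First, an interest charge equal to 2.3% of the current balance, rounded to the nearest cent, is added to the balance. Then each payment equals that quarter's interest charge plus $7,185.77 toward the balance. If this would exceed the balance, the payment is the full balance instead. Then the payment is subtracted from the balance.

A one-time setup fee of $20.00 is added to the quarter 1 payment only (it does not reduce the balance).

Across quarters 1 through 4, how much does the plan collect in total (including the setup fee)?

$28,973.26

Quarter 1: opening $27,422.07; interest $630.71 → $28,052.78; payment $7,816.48 (+ $20.00 fee); balance $20,236.30
Quarter 2: opening $20,236.30; interest $465.43 → $20,701.73; payment $7,651.20; balance $13,050.53
Quarter 3: opening $13,050.53; interest $300.16 → $13,350.69; payment $7,485.93; balance $5,864.76
Quarter 4: opening $5,864.76; interest $134.89 → $5,999.65; payment $5,999.65; balance $0.00
Total paid: $28,973.26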